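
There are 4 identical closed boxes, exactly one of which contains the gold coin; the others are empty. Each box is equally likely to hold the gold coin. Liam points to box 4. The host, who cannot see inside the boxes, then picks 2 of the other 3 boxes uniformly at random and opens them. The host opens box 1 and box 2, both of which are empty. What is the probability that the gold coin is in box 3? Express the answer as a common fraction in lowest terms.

1/2

Condition on the true location of the gold coin.
If it is in either of boxes 1 and 2 (prior 1/4 each): that box was opened and seen not to hold the prize — ruled out; weight (1/4)·0 = 0 each.
If it is in either of boxes 3 and 4 (prior 1/4 each): the host picks exactly this set with probability 1/3 regardless, and none is the prize; weight (1/4)·(1/3) = 1/12 each.
The weights sum to 1/6.
So P(the gold coin in box 3 | the host opened box 1 and box 2) = (1/12) / (1/6) = 1/2.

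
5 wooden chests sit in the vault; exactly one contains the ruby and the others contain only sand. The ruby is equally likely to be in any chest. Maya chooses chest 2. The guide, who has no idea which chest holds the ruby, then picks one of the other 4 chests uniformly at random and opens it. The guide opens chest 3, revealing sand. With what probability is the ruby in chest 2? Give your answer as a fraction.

Condition on the true location of the ruby.
If it is in any of chests 1, 2, 4, and 5 (prior 1/5 each): the guide picks chest 3 with probability 1/4 regardless, and it is not the prize; weight (1/5)·(1/4) = 1/20 each.
If it is in chest 3 (prior 1/5): the guide opened chest 3, so this case is ruled out; weight (1/5)·0 = 0.
The weights sum to 1/5.
So P(the ruby in chest 2 | the guide opened chest 3) = (1/20) / (1/5) = 1/4.

1/4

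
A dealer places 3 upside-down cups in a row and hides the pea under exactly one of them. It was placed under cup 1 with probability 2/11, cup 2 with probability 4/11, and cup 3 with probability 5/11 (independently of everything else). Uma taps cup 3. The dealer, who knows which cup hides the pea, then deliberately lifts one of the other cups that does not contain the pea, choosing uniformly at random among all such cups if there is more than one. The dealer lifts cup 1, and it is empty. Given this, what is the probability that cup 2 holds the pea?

8/13

Condition on the true location of the pea.
If it is under cup 1 (prior 2/11): the dealer opened cup 1, so this case is ruled out; weight (2/11)·0 = 0.
If it is under cup 2 (prior 4/11): the dealer has no choice, probability 1; weight (4/11)·1 = 4/11.
If it is under cup 3 (prior 5/11): the dealer has 2 equally likely choices, so probability 1/2; weight (5/11)·(1/2) = 5/22.
The weights sum to 13/22.
So P(the pea under cup 2 | the dealer opened cup 1) = (4/11) / (13/22) = 8/13.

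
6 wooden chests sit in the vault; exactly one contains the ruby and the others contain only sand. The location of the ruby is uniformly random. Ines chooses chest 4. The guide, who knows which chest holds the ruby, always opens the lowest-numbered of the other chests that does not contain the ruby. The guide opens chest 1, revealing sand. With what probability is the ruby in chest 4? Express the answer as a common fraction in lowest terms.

Condition on the true location of the ruby.
If it is in chest 1 (prior 1/6): the guide opened chest 1, so this case is ruled out; weight (1/6)·0 = 0.
If it is in any of chests 2, 3, 4, 5, and 6 (prior 1/6 each): chest 1 is the lowest-numbered option available, probability 1; weight (1/6)·1 = 1/6 each.
The weights sum to 5/6.
So P(the ruby in chest 4 | the guide opened chest 1) = (1/6) / (5/6) = 1/5.

1/5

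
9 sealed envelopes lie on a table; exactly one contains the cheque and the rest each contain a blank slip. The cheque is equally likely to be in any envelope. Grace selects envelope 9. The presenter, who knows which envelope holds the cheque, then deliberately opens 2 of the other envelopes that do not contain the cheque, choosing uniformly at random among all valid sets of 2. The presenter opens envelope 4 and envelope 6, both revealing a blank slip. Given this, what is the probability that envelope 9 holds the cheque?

Condition on the true location of the cheque.
If it is in any of envelopes 1, 2, 3, 5, 7, and 8 (prior 1/9 each): the presenter has 21 equally likely choices, so probability 1/21; weight (1/9)·(1/21) = 1/189 each.
If it is in either of envelopes 4 and 6 (prior 1/9 each): that envelope was opened and seen not to hold the prize — ruled out; weight (1/9)·0 = 0 each.
If it is in envelope 9 (prior 1/9): the presenter has 28 equally likely choices, so probability 1/28; weight (1/9)·(1/28) = 1/252.
The weights sum to 1/28.
So P(the cheque in envelope 9 | the presenter opened envelope 4 and envelope 6) = (1/252) / (1/28) = 1/9.

1/9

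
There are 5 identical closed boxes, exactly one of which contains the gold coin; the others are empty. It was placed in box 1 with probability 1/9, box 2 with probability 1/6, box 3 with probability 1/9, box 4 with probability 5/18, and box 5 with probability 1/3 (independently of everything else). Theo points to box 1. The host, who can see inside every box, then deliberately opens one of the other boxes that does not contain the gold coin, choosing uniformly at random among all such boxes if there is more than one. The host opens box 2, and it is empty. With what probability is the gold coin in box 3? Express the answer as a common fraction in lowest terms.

4/29

Apply Bayes' rule, conditioning on where the gold coin actually is.
If it is in box 1 (prior 1/9): the host has 4 equally likely choices, so probability 1/4; weight (1/9)·(1/4) = 1/36.
If it is in box 2 (prior 1/6): the host opened box 2, so this case is ruled out; weight (1/6)·0 = 0.
If it is in box 3 (prior 1/9): the host has 3 equally likely choices, so probability 1/3; weight (1/9)·(1/3) = 1/27.
If it is in box 4 (prior 5/18): the host has 3 equally likely choices, so probability 1/3; weight (5/18)·(1/3) = 5/54.
If it is in box 5 (prior 1/3): the host has 3 equally likely choices, so probability 1/3; weight (1/3)·(1/3) = 1/9.
The weights sum to 29/108.
So P(the gold coin in box 3 | the host opened box 2) = (1/27) / (29/108) = 4/29.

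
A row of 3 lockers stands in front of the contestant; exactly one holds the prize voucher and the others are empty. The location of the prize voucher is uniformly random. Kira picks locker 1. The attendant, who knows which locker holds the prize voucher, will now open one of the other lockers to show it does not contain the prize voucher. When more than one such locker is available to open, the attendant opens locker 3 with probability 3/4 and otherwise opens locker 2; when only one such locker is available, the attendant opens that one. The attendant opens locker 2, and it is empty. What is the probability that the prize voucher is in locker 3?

Consider each possible location of the prize voucher in turn.
If it is in locker 1 (prior 1/3): locker 3 is available but not opened, probability 1/4; weight (1/3)·(1/4) = 1/12.
If it is in locker 2 (prior 1/3): the attendant opened locker 2, so this case is ruled out; weight (1/3)·0 = 0.
If it is in locker 3 (prior 1/3): only locker 2 is available, probability 1; weight (1/3)·1 = 1/3.
The weights sum to 5/12.
So P(the prize voucher in locker 3 | the attendant opened locker 2) = (1/3) / (5/12) = 4/5.

4/5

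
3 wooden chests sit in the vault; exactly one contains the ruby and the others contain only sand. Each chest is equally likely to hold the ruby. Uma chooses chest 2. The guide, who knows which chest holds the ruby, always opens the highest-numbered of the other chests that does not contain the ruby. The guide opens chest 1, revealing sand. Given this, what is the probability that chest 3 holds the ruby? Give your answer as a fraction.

1

Apply Bayes' rule, conditioning on where the ruby actually is.
If it is in chest 1 (prior 1/3): the guide opened chest 1, so this case is ruled out; weight (1/3)·0 = 0.
If it is in chest 2 (prior 1/3): the guide would have opened chest 3 instead, probability 0; weight (1/3)·0 = 0.
If it is in chest 3 (prior 1/3): chest 1 is the highest-numbered option available, probability 1; weight (1/3)·1 = 1/3.
The weights sum to 1/3.
So P(the ruby in chest 3 | the guide opened chest 1) = (1/3) / (1/3) = 1.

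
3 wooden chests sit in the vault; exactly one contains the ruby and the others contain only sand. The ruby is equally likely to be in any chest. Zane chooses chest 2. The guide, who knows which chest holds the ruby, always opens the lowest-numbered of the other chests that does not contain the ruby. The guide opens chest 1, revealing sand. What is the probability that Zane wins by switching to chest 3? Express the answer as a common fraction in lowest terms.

Consider each possible location of the ruby in turn.
If it is in chest 1 (prior 1/3): the guide opened chest 1, so this case is ruled out; weight (1/3)·0 = 0.
If it is in either of chests 2 and 3 (prior 1/3 each): chest 1 is the lowest-numbered option available, probability 1; weight (1/3)·1 = 1/3 each.
The weights sum to 2/3.
So P(the ruby in chest 3 | the guide opened chest 1) = (1/3) / (2/3) = 1/2.

1/2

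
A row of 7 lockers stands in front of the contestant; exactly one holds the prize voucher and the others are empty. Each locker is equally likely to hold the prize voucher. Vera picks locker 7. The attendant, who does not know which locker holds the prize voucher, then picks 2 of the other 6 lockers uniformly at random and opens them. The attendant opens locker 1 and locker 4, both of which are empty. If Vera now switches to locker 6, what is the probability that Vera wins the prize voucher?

1/5

Condition on the true location of the prize voucher.
If it is in either of lockers 1 and 4 (prior 1/7 each): that locker was opened and seen not to hold the prize — ruled out; weight (1/7)·0 = 0 each.
If it is in any of lockers 2, 3, 5, 6, and 7 (prior 1/7 each): the attendant picks exactly this set with probability 1/15 regardless, and none is the prize; weight (1/7)·(1/15) = 1/105 each.
The weights sum to 1/21.
So P(the prize voucher in locker 6 | the attendant opened locker 1 and locker 4) = (1/105) / (1/21) = 1/5.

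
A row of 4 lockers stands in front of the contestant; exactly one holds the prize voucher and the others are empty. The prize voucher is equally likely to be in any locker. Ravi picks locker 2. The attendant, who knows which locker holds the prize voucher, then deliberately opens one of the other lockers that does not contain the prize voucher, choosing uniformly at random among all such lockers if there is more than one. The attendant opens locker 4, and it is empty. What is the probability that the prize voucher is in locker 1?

Condition on the true location of the prize voucher.
If it is in either of lockers 1 and 3 (prior 1/4 each): the attendant has 2 equally likely choices, so probability 1/2; weight (1/4)·(1/2) = 1/8 each.
If it is in locker 2 (prior 1/4): the attendant has 3 equally likely choices, so probability 1/3; weight (1/4)·(1/3) = 1/12.
If it is in locker 4 (prior 1/4): the attendant opened locker 4, so this case is ruled out; weight (1/4)·0 = 0.
The weights sum to 1/3.
So P(the prize voucher in locker 1 | the attendant opened locker 4) = (1/8) / (1/3) = 3/8.

3/8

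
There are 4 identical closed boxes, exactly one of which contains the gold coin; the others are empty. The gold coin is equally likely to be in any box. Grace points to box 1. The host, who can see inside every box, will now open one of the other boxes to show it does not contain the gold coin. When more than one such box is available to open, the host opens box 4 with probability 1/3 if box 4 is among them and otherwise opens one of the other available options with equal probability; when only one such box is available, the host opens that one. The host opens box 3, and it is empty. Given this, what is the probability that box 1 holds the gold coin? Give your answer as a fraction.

Consider each possible location of the gold coin in turn.
If it is in box 1 (prior 1/4): box 4 is available but not opened; box 3 gets probability (1 − 1/3)/2 = 1/3; weight (1/4)·(1/3) = 1/12.
If it is in box 2 (prior 1/4): box 4 is available but not opened, probability 2/3; weight (1/4)·(2/3) = 1/6.
If it is in box 3 (prior 1/4): the host opened box 3, so this case is ruled out; weight (1/4)·0 = 0.
If it is in box 4 (prior 1/4): box 4 holds the prize so is unavailable; the host chooses uniformly among the 2 others, probability 1/2; weight (1/4)·(1/2) = 1/8.
The weights sum to 3/8.
So P(the gold coin in box 1 | the host opened box 3) = (1/12) / (3/8) = 2/9.

2/9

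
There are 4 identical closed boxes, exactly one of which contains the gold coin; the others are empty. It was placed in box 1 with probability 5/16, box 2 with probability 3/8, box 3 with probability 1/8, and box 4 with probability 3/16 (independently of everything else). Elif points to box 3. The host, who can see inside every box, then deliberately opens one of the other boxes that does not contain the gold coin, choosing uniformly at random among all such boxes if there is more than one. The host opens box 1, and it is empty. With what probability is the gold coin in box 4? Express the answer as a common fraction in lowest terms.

Consider each possible location of the gold coin in turn.
If it is in box 1 (prior 5/16): the host opened box 1, so this case is ruled out; weight (5/16)·0 = 0.
If it is in box 2 (prior 3/8): the host has 2 equally likely choices, so probability 1/2; weight (3/8)·(1/2) = 3/16.
If it is in box 3 (prior 1/8): the host has 3 equally likely choices, so probability 1/3; weight (1/8)·(1/3) = 1/24.
If it is in box 4 (prior 3/16): the host has 2 equally likely choices, so probability 1/2; weight (3/16)·(1/2) = 3/32.
The weights sum to 31/96.
So P(the gold coin in box 4 | the host opened box 1) = (3/32) / (31/96) = 9/31.

9/31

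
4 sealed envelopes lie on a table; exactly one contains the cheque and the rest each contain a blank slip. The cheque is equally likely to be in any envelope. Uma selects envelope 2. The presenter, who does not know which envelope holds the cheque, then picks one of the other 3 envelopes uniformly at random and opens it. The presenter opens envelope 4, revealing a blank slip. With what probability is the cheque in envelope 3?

Consider each possible location of the cheque in turn.
If it is in any of envelopes 1, 2, and 3 (prior 1/4 each): the presenter picks envelope 4 with probability 1/3 regardless, and it is not the prize; weight (1/4)·(1/3) = 1/12 each.
If it is in envelope 4 (prior 1/4): the presenter opened envelope 4, so this case is ruled out; weight (1/4)·0 = 0.
The weights sum to 1/4.
So P(the cheque in envelope 3 | the presenter opened envelope 4) = (1/12) / (1/4) = 1/3.

1/3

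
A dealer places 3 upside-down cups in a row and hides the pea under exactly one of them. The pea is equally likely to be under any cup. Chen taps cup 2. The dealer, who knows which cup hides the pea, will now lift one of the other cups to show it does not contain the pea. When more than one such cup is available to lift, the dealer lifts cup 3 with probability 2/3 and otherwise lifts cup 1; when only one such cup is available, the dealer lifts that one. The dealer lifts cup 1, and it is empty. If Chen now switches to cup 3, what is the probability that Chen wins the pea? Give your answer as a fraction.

3/4

Apply Bayes' rule, conditioning on where the pea actually is.
If it is under cup 1 (prior 1/3): the dealer opened cup 1, so this case is ruled out; weight (1/3)·0 = 0.
If it is under cup 2 (prior 1/3): cup 3 is available but not opened, probability 1/3; weight (1/3)·(1/3) = 1/9.
If it is under cup 3 (prior 1/3): only cup 1 is available, probability 1; weight (1/3)·1 = 1/3.
The weights sum to 4/9.
So P(the pea under cup 3 | the dealer opened cup 1) = (1/3) / (4/9) = 3/4.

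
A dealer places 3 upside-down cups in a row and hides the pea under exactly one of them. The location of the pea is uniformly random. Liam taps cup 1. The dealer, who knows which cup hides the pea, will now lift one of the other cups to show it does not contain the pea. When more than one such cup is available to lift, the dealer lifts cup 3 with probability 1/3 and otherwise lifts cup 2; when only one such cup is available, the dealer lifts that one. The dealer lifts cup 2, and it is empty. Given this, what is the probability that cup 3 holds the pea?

3/5

Condition on the true location of the pea.
If it is under cup 1 (prior 1/3): cup 3 is available but not opened, probability 2/3; weight (1/3)·(2/3) = 2/9.
If it is under cup 2 (prior 1/3): the dealer opened cup 2, so this case is ruled out; weight (1/3)·0 = 0.
If it is under cup 3 (prior 1/3): only cup 2 is available, probability 1; weight (1/3)·1 = 1/3.
The weights sum to 5/9.
So P(the pea under cup 3 | the dealer opened cup 2) = (1/3) / (5/9) = 3/5.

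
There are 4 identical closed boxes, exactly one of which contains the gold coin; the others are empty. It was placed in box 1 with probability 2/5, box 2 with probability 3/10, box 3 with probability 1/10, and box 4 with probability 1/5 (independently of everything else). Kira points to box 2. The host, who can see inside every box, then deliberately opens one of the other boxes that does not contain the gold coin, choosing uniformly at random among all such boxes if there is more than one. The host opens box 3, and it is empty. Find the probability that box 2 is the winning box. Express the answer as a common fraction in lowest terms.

1/4

Condition on the true location of the gold coin.
If it is in box 1 (prior 2/5): the host has 2 equally likely choices, so probability 1/2; weight (2/5)·(1/2) = 1/5.
If it is in box 2 (prior 3/10): the host has 3 equally likely choices, so probability 1/3; weight (3/10)·(1/3) = 1/10.
If it is in box 3 (prior 1/10): the host opened box 3, so this case is ruled out; weight (1/10)·0 = 0.
If it is in box 4 (prior 1/5): the host has 2 equally likely choices, so probability 1/2; weight (1/5)·(1/2) = 1/10.
The weights sum to 2/5.
So P(the gold coin in box 2 | the host opened box 3) = (1/10) / (2/5) = 1/4.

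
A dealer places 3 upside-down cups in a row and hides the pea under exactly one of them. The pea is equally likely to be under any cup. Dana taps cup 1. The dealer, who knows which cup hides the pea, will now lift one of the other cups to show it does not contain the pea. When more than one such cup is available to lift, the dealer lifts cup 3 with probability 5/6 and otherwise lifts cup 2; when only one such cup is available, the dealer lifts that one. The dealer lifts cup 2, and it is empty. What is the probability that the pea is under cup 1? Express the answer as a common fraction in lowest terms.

1/7

Apply Bayes' rule, conditioning on where the pea actually is.
If it is under cup 1 (prior 1/3): cup 3 is available but not opened, probability 1/6; weight (1/3)·(1/6) = 1/18.
If it is under cup 2 (prior 1/3): the dealer opened cup 2, so this case is ruled out; weight (1/3)·0 = 0.
If it is under cup 3 (prior 1/3): only cup 2 is available, probability 1; weight (1/3)·1 = 1/3.
The weights sum to 7/18.
So P(the pea under cup 1 | the dealer opened cup 2) = (1/18) / (7/18) = 1/7.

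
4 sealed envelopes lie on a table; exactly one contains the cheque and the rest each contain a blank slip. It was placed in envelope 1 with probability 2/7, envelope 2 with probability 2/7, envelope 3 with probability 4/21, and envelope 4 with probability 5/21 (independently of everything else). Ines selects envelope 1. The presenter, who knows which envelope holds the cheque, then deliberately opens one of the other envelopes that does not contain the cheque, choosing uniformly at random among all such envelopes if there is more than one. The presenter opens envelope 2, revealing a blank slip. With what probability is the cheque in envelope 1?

4/13

Consider each possible location of the cheque in turn.
If it is in envelope 1 (prior 2/7): the presenter has 3 equally likely choices, so probability 1/3; weight (2/7)·(1/3) = 2/21.
If it is in envelope 2 (prior 2/7): the presenter opened envelope 2, so this case is ruled out; weight (2/7)·0 = 0.
If it is in envelope 3 (prior 4/21): the presenter has 2 equally likely choices, so probability 1/2; weight (4/21)·(1/2) = 2/21.
If it is in envelope 4 (prior 5/21): the presenter has 2 equally likely choices, so probability 1/2; weight (5/21)·(1/2) = 5/42.
The weights sum to 13/42.
So P(the cheque in envelope 1 | the presenter opened envelope 2) = (2/21) / (13/42) = 4/13.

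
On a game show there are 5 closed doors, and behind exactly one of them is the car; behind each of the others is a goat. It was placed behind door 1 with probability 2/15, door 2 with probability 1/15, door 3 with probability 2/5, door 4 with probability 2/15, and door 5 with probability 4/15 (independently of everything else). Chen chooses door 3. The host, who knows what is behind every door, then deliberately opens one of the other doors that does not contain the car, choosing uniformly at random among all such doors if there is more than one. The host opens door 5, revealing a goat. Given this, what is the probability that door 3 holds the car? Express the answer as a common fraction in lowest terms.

Condition on the true location of the car.
If it is behind either of doors 1 and 4 (prior 2/15 each): the host has 3 equally likely choices, so probability 1/3; weight (2/15)·(1/3) = 2/45 each.
If it is behind door 2 (prior 1/15): the host has 3 equally likely choices, so probability 1/3; weight (1/15)·(1/3) = 1/45.
If it is behind door 3 (prior 2/5): the host has 4 equally likely choices, so probability 1/4; weight (2/5)·(1/4) = 1/10.
If it is behind door 5 (prior 4/15): the host opened door 5, so this case is ruled out; weight (4/15)·0 = 0.
The weights sum to 19/90.
So P(the car behind door 3 | the host opened door 5) = (1/10) / (19/90) = 9/19.

9/19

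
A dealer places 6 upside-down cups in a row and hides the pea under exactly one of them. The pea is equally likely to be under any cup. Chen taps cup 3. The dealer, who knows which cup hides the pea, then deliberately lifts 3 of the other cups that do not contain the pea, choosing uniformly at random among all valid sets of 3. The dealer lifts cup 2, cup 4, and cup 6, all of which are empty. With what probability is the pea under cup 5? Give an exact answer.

Condition on the true location of the pea.
If it is under either of cups 1 and 5 (prior 1/6 each): the dealer has 4 equally likely choices, so probability 1/4; weight (1/6)·(1/4) = 1/24 each.
If it is under any of cups 2, 4, and 6 (prior 1/6 each): that cup was opened and seen not to hold the prize — ruled out; weight (1/6)·0 = 0 each.
If it is under cup 3 (prior 1/6): the dealer has 10 equally likely choices, so probability 1/10; weight (1/6)·(1/10) = 1/60.
The weights sum to 1/10.
So P(the pea under cup 5 | the dealer opened cup 2, cup 4, and cup 6) = (1/24) / (1/10) = 5/12.

5/12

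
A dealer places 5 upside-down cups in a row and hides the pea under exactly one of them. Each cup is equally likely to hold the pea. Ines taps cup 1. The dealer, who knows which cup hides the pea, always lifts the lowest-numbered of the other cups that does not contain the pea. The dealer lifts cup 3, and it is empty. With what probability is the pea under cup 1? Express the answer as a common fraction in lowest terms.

0

Apply Bayes' rule, conditioning on where the pea actually is.
If it is under any of cups 1, 4, and 5 (prior 1/5 each): the dealer would have opened cup 2 instead, probability 0; weight (1/5)·0 = 0 each.
If it is under cup 2 (prior 1/5): cup 3 is the lowest-numbered option available, probability 1; weight (1/5)·1 = 1/5.
If it is under cup 3 (prior 1/5): the dealer opened cup 3, so this case is ruled out; weight (1/5)·0 = 0.
The weights sum to 1/5.
So P(the pea under cup 1 | the dealer opened cup 3) = 0 / (1/5) = 0.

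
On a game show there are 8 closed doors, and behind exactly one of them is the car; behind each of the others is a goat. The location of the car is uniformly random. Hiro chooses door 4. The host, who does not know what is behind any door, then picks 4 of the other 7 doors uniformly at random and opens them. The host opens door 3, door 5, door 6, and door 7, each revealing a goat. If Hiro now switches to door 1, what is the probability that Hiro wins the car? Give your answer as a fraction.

Apply Bayes' rule, conditioning on where the car actually is.
If it is behind any of doors 1, 2, 4, and 8 (prior 1/8 each): the host picks exactly this set with probability 1/35 regardless, and none is the prize; weight (1/8)·(1/35) = 1/280 each.
If it is behind any of doors 3, 5, 6, and 7 (prior 1/8 each): that door was opened and seen not to hold the prize — ruled out; weight (1/8)·0 = 0 each.
The weights sum to 1/70.
So P(the car behind door 1 | the host opened door 3, door 5, door 6, and door 7) = (1/280) / (1/70) = 1/4.

1/4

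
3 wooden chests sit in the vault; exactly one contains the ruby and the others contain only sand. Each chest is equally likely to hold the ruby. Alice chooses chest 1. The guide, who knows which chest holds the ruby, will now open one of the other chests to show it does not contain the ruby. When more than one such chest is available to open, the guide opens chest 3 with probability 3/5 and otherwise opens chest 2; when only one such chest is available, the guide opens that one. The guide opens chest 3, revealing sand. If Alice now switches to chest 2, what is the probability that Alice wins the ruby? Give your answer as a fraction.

Consider each possible location of the ruby in turn.
If it is in chest 1 (prior 1/3): chest 3 is available, opened with probability 3/5; weight (1/3)·(3/5) = 1/5.
If it is in chest 2 (prior 1/3): only chest 3 is available, probability 1; weight (1/3)·1 = 1/3.
If it is in chest 3 (prior 1/3): the guide opened chest 3, so this case is ruled out; weight (1/3)·0 = 0.
The weights sum to 8/15.
So P(the ruby in chest 2 | the guide opened chest 3) = (1/3) / (8/15) = 5/8.

5/8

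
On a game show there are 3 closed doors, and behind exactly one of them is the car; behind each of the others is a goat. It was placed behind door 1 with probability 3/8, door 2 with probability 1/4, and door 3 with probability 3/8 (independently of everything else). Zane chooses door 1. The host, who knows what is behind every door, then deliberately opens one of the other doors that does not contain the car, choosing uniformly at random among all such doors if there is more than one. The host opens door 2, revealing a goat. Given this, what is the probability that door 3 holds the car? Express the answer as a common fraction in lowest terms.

2/3

Consider each possible location of the car in turn.
If it is behind door 1 (prior 3/8): the host has 2 equally likely choices, so probability 1/2; weight (3/8)·(1/2) = 3/16.
If it is behind door 2 (prior 1/4): the host opened door 2, so this case is ruled out; weight (1/4)·0 = 0.
If it is behind door 3 (prior 3/8): the host has no choice, probability 1; weight (3/8)·1 = 3/8.
The weights sum to 9/16.
So P(the car behind door 3 | the host opened door 2) = (3/8) / (9/16) = 2/3.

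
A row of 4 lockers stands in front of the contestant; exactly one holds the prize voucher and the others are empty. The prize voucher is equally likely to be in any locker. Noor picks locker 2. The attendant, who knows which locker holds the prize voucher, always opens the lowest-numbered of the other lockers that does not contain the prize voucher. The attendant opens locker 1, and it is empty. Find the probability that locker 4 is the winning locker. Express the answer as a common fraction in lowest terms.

Apply Bayes' rule, conditioning on where the prize voucher actually is.
If it is in locker 1 (prior 1/4): the attendant opened locker 1, so this case is ruled out; weight (1/4)·0 = 0.
If it is in any of lockers 2, 3, and 4 (prior 1/4 each): locker 1 is the lowest-numbered option available, probability 1; weight (1/4)·1 = 1/4 each.
The weights sum to 3/4.
So P(the prize voucher in locker 4 | the attendant opened locker 1) = (1/4) / (3/4) = 1/3.

1/3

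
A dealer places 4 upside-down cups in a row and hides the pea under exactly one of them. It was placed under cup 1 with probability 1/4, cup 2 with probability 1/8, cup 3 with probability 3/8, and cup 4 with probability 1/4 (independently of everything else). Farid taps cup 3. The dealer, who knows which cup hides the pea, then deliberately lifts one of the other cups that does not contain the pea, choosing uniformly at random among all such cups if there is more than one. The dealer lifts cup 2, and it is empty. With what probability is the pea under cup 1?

1/3

Condition on the true location of the pea.
If it is under either of cups 1 and 4 (prior 1/4 each): the dealer has 2 equally likely choices, so probability 1/2; weight (1/4)·(1/2) = 1/8 each.
If it is under cup 2 (prior 1/8): the dealer opened cup 2, so this case is ruled out; weight (1/8)·0 = 0.
If it is under cup 3 (prior 3/8): the dealer has 3 equally likely choices, so probability 1/3; weight (3/8)·(1/3) = 1/8.
The weights sum to 3/8.
So P(the pea under cup 1 | the dealer opened cup 2) = (1/8) / (3/8) = 1/3.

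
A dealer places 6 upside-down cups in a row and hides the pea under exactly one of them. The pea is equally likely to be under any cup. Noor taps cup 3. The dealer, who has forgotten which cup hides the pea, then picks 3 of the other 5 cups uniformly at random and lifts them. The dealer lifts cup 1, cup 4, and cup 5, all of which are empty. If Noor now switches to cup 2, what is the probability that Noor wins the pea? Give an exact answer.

1/3

Because the dealer chose which cups to lift without knowing where the pea is, the choice is independent of the prize location. Learning that none of the 3 opened cups holds the pea simply rules out those 3 locations and leaves the remaining 3 cups still equally likely by symmetry.
So P(the pea under cup 2) = 1/3.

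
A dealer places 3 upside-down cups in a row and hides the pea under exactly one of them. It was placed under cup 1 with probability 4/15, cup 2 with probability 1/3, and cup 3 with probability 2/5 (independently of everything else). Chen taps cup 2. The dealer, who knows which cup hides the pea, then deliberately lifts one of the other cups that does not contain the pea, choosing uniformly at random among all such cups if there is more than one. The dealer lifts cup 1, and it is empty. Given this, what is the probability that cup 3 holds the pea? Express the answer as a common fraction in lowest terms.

12/17

Apply Bayes' rule, conditioning on where the pea actually is.
If it is under cup 1 (prior 4/15): the dealer opened cup 1, so this case is ruled out; weight (4/15)·0 = 0.
If it is under cup 2 (prior 1/3): the dealer has 2 equally likely choices, so probability 1/2; weight (1/3)·(1/2) = 1/6.
If it is under cup 3 (prior 2/5): the dealer has no choice, probability 1; weight (2/5)·1 = 2/5.
The weights sum to 17/30.
So P(the pea under cup 3 | the dealer opened cup 1) = (2/5) / (17/30) = 12/17.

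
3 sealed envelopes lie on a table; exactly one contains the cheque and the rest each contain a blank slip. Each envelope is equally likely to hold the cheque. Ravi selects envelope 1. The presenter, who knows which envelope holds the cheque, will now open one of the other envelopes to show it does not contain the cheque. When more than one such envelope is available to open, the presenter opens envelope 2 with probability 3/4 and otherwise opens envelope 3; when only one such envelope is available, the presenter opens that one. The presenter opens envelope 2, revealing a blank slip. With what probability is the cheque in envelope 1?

3/7

Consider each possible location of the cheque in turn.
If it is in envelope 1 (prior 1/3): envelope 2 is available, opened with probability 3/4; weight (1/3)·(3/4) = 1/4.
If it is in envelope 2 (prior 1/3): the presenter opened envelope 2, so this case is ruled out; weight (1/3)·0 = 0.
If it is in envelope 3 (prior 1/3): only envelope 2 is available, probability 1; weight (1/3)·1 = 1/3.
The weights sum to 7/12.
So P(the cheque in envelope 1 | the presenter opened envelope 2) = (1/4) / (7/12) = 3/7.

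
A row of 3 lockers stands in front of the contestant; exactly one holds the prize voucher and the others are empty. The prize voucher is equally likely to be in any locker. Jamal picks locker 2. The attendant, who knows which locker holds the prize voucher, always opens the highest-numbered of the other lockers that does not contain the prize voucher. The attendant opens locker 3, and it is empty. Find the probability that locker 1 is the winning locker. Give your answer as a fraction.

Condition on the true location of the prize voucher.
If it is in either of lockers 1 and 2 (prior 1/3 each): locker 3 is the highest-numbered option available, probability 1; weight (1/3)·1 = 1/3 each.
If it is in locker 3 (prior 1/3): the attendant opened locker 3, so this case is ruled out; weight (1/3)·0 = 0.
The weights sum to 2/3.
So P(the prize voucher in locker 1 | the attendant opened locker 3) = (1/3) / (2/3) = 1/2.

1/2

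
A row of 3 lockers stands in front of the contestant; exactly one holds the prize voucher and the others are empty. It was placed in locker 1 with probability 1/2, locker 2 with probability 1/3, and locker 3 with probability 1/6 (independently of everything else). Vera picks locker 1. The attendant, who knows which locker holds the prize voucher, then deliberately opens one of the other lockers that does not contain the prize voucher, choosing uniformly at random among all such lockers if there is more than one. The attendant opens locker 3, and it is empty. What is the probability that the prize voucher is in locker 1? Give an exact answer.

3/7

Apply Bayes' rule, conditioning on where the prize voucher actually is.
If it is in locker 1 (prior 1/2): the attendant has 2 equally likely choices, so probability 1/2; weight (1/2)·(1/2) = 1/4.
If it is in locker 2 (prior 1/3): the attendant has no choice, probability 1; weight (1/3)·1 = 1/3.
If it is in locker 3 (prior 1/6): the attendant opened locker 3, so this case is ruled out; weight (1/6)·0 = 0.
The weights sum to 7/12.
So P(the prize voucher in locker 1 | the attendant opened locker 3) = (1/4) / (7/12) = 3/7.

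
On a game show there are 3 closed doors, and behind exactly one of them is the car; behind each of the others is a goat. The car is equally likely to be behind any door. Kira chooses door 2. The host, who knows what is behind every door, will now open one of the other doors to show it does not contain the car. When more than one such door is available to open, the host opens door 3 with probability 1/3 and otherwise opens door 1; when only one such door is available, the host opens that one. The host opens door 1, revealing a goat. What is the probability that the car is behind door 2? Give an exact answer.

2/5

Apply Bayes' rule, conditioning on where the car actually is.
If it is behind door 1 (prior 1/3): the host opened door 1, so this case is ruled out; weight (1/3)·0 = 0.
If it is behind door 2 (prior 1/3): door 3 is available but not opened, probability 2/3; weight (1/3)·(2/3) = 2/9.
If it is behind door 3 (prior 1/3): only door 1 is available, probability 1; weight (1/3)·1 = 1/3.
The weights sum to 5/9.
So P(the car behind door 2 | the host opened door 1) = (2/9) / (5/9) = 2/5.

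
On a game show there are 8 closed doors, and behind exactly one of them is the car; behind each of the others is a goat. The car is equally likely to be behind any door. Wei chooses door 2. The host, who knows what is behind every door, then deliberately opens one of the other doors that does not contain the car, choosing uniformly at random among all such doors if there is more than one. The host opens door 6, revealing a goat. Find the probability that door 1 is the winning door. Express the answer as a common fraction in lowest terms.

7/48

Consider each possible location of the car in turn.
If it is behind any of doors 1, 3, 4, 5, 7, and 8 (prior 1/8 each): the host has 6 equally likely choices, so probability 1/6; weight (1/8)·(1/6) = 1/48 each.
If it is behind door 2 (prior 1/8): the host has 7 equally likely choices, so probability 1/7; weight (1/8)·(1/7) = 1/56.
If it is behind door 6 (prior 1/8): the host opened door 6, so this case is ruled out; weight (1/8)·0 = 0.
The weights sum to 1/7.
So P(the car behind door 1 | the host opened door 6) = (1/48) / (1/7) = 7/48.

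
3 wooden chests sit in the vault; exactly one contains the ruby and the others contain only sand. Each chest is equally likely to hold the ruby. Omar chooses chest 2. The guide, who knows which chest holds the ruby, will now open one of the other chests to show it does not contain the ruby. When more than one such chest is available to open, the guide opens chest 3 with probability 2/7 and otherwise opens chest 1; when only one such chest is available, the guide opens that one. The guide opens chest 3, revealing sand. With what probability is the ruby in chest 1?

Condition on the true location of the ruby.
If it is in chest 1 (prior 1/3): only chest 3 is available, probability 1; weight (1/3)·1 = 1/3.
If it is in chest 2 (prior 1/3): chest 3 is available, opened with probability 2/7; weight (1/3)·(2/7) = 2/21.
If it is in chest 3 (prior 1/3): the guide opened chest 3, so this case is ruled out; weight (1/3)·0 = 0.
The weights sum to 3/7.
So P(the ruby in chest 1 | the guide opened chest 3) = (1/3) / (3/7) = 7/9.

7/9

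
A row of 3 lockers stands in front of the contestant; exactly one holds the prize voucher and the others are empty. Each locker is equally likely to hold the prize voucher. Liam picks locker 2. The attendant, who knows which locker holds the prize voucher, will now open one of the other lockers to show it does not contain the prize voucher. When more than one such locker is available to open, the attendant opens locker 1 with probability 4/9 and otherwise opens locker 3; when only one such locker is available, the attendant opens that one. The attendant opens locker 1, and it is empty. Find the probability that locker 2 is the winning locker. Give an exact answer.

4/13

Apply Bayes' rule, conditioning on where the prize voucher actually is.
If it is in locker 1 (prior 1/3): the attendant opened locker 1, so this case is ruled out; weight (1/3)·0 = 0.
If it is in locker 2 (prior 1/3): locker 1 is available, opened with probability 4/9; weight (1/3)·(4/9) = 4/27.
If it is in locker 3 (prior 1/3): only locker 1 is available, probability 1; weight (1/3)·1 = 1/3.
The weights sum to 13/27.
So P(the prize voucher in locker 2 | the attendant opened locker 1) = (4/27) / (13/27) = 4/13.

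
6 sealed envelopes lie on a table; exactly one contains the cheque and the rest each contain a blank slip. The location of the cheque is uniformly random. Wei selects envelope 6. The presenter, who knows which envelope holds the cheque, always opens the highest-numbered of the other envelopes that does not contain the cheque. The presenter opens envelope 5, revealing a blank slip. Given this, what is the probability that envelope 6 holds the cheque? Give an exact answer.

Condition on the true location of the cheque.
If it is in any of envelopes 1, 2, 3, 4, and 6 (prior 1/6 each): envelope 5 is the highest-numbered option available, probability 1; weight (1/6)·1 = 1/6 each.
If it is in envelope 5 (prior 1/6): the presenter opened envelope 5, so this case is ruled out; weight (1/6)·0 = 0.
The weights sum to 5/6.
So P(the cheque in envelope 6 | the presenter opened envelope 5) = (1/6) / (5/6) = 1/5.

1/5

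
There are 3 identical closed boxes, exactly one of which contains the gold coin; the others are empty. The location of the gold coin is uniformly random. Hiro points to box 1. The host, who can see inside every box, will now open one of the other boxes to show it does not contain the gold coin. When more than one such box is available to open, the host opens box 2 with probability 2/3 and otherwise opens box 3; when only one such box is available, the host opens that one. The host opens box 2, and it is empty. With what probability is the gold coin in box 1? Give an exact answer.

2/5

Condition on the true location of the gold coin.
If it is in box 1 (prior 1/3): box 2 is available, opened with probability 2/3; weight (1/3)·(2/3) = 2/9.
If it is in box 2 (prior 1/3): the host opened box 2, so this case is ruled out; weight (1/3)·0 = 0.
If it is in box 3 (prior 1/3): only box 2 is available, probability 1; weight (1/3)·1 = 1/3.
The weights sum to 5/9.
So P(the gold coin in box 1 | the host opened box 2) = (2/9) / (5/9) = 2/5.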